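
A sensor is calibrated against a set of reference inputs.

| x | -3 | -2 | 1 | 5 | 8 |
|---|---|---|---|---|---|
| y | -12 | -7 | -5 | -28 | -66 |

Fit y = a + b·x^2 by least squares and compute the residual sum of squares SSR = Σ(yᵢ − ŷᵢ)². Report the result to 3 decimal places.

Setting ∂/∂a … = 0 gives: 5·a + 103·b = -118;  103·a + 4819·b = -5065.
Δ = 5·4819 − 103² = 13486.
a = ((-118)·4819 − 103·(-5065))/13486 = -46947/13486; b = (5·(-5065) − 103·(-118))/13486 = -13171/13486.
Residuals: 1827/6743, 5229/13486, -3656/6743, -63/613, -185/13486; SSR = 7127/13486.

SSR = 0.528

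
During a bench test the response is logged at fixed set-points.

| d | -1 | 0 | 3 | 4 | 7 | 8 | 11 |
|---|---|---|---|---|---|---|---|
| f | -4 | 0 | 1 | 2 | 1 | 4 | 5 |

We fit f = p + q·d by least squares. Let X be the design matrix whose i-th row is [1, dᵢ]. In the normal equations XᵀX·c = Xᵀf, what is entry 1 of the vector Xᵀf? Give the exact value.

Entry 1 ↔ basis 1, so (Xᵀf)_{1} = Σᵢ fᵢ = (1)·(-4) + (1)·(0) + (1)·(1) + (1)·(2) + (1)·(1) + (1)·(4) + (1)·(5) = 9.

9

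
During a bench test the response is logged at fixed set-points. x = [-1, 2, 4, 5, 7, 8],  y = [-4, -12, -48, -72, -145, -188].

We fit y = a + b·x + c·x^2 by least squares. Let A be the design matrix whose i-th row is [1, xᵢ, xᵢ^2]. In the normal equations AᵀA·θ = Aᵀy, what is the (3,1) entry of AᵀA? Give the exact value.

Row 3 ↔ basis x^2, column 1 ↔ basis 1, so (AᵀA)_{3,1} = Σᵢ x^2 = (1)·(1) + (4)·(1) + (16)·(1) + (25)·(1) + (49)·(1) + (64)·(1) = 159.

159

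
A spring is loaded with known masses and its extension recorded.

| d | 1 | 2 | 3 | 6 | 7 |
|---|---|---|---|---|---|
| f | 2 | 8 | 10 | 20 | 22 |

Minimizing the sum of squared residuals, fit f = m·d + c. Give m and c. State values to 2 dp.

m = 3.22, c = 0.15

With design matrix A, AᵀA = [[99, 19]; [19, 5]] and Aᵀf = [322, 62]ᵀ.
Δ = 99·5 − 19² = 134.
m = (322·5 − 19·62)/134 = 216/67; c = (99·62 − 19·322)/134 = 10/67.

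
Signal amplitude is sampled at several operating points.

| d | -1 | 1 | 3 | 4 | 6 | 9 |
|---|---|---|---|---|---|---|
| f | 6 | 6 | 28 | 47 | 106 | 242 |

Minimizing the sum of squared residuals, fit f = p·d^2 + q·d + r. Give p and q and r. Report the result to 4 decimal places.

Forming AᵀA = [[8196, 1036, 144]; [1036, 144, 22]; [144, 22, 6]] and Aᵀf = [24434, 3086, 435]ᵀ gives AᵀA·[p, q, r]ᵀ = Aᵀf.
Row-reducing yields p = 48322/15801, q = -10403/10534, r = 43061/15801.

p = 3.0582, q = -0.9876, r = 2.7252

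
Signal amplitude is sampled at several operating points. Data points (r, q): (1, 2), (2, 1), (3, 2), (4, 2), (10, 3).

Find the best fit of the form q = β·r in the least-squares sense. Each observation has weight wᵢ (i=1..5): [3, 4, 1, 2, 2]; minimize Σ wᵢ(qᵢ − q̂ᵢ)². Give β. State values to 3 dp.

β = 0.369

The normal equations are: 260·β = 96.
Hence β = 96 / 260 ≈ 0.369231.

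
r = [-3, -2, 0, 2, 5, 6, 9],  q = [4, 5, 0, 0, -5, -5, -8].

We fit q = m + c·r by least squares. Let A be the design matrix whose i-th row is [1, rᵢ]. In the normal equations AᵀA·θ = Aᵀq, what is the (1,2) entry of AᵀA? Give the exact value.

17

Row 1 ↔ basis 1, column 2 ↔ basis r, so (AᵀA)_{1,2} = Σᵢ r = (1)·(-3) + (1)·(-2) + (1)·(0) + (1)·(2) + (1)·(5) + (1)·(6) + (1)·(9) = 17.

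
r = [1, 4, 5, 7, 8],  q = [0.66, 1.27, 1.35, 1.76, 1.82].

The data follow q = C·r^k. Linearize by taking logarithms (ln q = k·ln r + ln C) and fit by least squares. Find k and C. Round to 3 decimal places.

k = 0.489, C = 0.651

With ln qᵢ as the transformed response and ln rᵢ as the regressor:
Over the data: Σln r = 7.0211, Σ(ln r)² = 12.6227, Σln q = 1.2878, Σln r·ln q = 3.1596.
Normal system: [[12.6227, 7.0211]; [7.0211, 5]]·[k, ln C]ᵀ = [3.1596, 1.2878]ᵀ.
Δ = 12.6227·5 − (7.0211)² = 13.8181; k = (3.1596·5 − 7.0211·1.2878)/13.8181 = 0.48898, ln C = (12.6227·1.2878 − 7.0211·3.1596)/13.8181 = -0.42908, so C = exp(-0.42908) = 0.65111.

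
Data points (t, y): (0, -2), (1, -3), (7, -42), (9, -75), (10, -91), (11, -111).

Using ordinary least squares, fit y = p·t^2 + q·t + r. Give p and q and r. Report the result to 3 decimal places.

AᵀA·[p, q, r]ᵀ = Aᵀy reads: 33604·p + 3404·q + 352·r = -30667;  3404·p + 352·q + 38·r = -3103;  352·p + 38·q + 6·r = -324.
(Σt^2·t^2 = 33604, Σt^2·t = 3404, Σt^2 = 352, Σt·t = 352, Σt = 38, Σ1 = 6, Σt^2·y = -30667, Σt·y = -3103, Σy = -324.)
Solving the 3×3 system (Gaussian elimination) gives p = -95191/93444, q = 30557/23361, r = -19629/7787.

p = -1.019, q = 1.308, r = -2.521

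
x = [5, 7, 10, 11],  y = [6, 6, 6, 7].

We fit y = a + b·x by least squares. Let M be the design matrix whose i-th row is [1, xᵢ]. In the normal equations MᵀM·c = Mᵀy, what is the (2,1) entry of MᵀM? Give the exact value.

33

Row 2 ↔ basis x, column 1 ↔ basis 1, so (MᵀM)_{2,1} = Σᵢ x = (5)·(1) + (7)·(1) + (10)·(1) + (11)·(1) = 33.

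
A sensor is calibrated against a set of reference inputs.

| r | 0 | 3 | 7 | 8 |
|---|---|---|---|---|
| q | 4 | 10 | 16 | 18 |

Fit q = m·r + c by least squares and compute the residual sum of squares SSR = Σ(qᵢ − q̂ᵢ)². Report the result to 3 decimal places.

SSR = 0.488

The normal equations are: 122·m + 18·c = 286;  18·m + 4·c = 48.
(Σr·r = 122, Σr = 18, Σ1 = 4, Σr·q = 286, Σq = 48.)
Eliminating c: 4·(row 1) − 18·(row 2) gives 164·m = 4·286 − 18·48 = 280, so m = 70/41.
Then c = (48 − 18·(70/41))/4 = 177/41.
Residuals: -13/41, 23/41, -11/41, 1/41; SSR = 20/41.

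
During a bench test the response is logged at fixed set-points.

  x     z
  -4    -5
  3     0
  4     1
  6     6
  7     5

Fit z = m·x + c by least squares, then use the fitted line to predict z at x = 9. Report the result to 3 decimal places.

The normal equations are: 126·m + 16·c = 95;  16·m + 5·c = 7.
Eliminating c: 5·(row 1) − 16·(row 2) gives 374·m = 5·95 − 16·7 = 363, so m = 33/34.
Then c = (7 − 16·(33/34))/5 = -29/17.
At x = 9: ẑ = (33/34)·(9) + (-29/17)·(1) = 239/34.

ẑ = 7.029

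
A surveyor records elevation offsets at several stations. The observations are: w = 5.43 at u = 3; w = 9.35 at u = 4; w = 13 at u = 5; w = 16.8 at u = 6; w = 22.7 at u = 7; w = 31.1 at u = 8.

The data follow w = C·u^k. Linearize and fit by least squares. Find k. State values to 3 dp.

With ln wᵢ as the transformed response and ln uᵢ as the regressor:
XᵀX = [[17.0401, 9.9115]; [9.9115, 6]], rhs = [27.3643, 15.8732]ᵀ  (here Σln u = 9.9115, Σ(ln u)² = 17.0401, Σln w = 15.8732, Σln u·ln w = 27.3643).
Slope k = (n·Σln u·ln w − Σln u·Σln w)/(n·Σ(ln u)² − (Σln u)²) = (6·27.3643 − 9.9115·15.8732)/4.0036 = 1.71330; ln C = (Σln w − k·Σln u)/n = -0.18468.

k = 1.713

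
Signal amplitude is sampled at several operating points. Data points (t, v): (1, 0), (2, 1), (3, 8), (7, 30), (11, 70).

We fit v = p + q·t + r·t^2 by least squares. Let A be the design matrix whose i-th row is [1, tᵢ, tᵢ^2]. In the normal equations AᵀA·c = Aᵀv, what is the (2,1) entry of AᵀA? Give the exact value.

Row 2 ↔ basis t, column 1 ↔ basis 1, so (AᵀA)_{2,1} = Σᵢ t = (1)·(1) + (2)·(1) + (3)·(1) + (7)·(1) + (11)·(1) = 24.

24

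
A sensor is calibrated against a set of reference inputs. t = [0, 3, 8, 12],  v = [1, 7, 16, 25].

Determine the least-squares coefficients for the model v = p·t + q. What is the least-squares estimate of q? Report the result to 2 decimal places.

Sums needed: Σt·t = 217, Σt = 23, Σ1 = 4.
For Aᵀv: Σt·v = 449, Σv = 49.
det = 217·4 − 23² = 339.
p = (449·4 − 23·49)/339 = 223/113; q = (217·49 − 23·449)/339 = 102/113.

q = 0.90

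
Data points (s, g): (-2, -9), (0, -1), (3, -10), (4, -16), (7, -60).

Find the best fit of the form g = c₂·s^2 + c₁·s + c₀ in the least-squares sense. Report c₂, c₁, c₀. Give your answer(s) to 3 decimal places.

Forming AᵀA = [[2754, 426, 78]; [426, 78, 12]; [78, 12, 5]] and Aᵀg = [-3322, -496, -96]ᵀ gives AᵀA·[c₂, c₁, c₀]ᵀ = Aᵀg.
Row-reducing yields c₂ = -10973/7752, c₁ = 11411/7752, c₀ = -841/1292.

c₂ = -1.416, c₁ = 1.472, c₀ = -0.651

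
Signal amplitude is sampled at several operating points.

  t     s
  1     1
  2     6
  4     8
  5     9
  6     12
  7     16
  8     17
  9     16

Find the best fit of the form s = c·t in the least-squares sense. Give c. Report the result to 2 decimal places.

c = 2.01

The normal equations are: 276·c = 554.
Hence c = 554 / 276 ≈ 2.00725.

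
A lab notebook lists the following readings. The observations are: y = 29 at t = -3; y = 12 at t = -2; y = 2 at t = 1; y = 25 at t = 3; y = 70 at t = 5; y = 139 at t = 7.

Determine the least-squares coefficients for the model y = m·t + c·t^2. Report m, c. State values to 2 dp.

Setting ∂/∂m … = 0 gives: 97·m + 461·c = 1289;  461·m + 3205·c = 9097.
(Σt·t = 97, Σt·t^2 = 461, Σt^2·t^2 = 3205, Σt·y = 1289, Σt^2·y = 9097.)
Eliminating c: 3205·(row 1) − 461·(row 2) gives 98364·m = 3205·1289 − 461·9097 = -62472, so m = -5206/8197.
Then c = (9097 − 461·(-5206/8197))/3205 = 24015/8197.

m = -0.64, c = 2.93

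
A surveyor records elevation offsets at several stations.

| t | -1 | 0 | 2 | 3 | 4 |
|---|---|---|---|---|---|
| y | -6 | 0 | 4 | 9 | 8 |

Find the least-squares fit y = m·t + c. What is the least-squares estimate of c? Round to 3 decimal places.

c = -1.558

The normal equations are: 30·m + 8·c = 73;  8·m + 5·c = 15.
(Σt·t = 30, Σt = 8, Σ1 = 5, Σt·y = 73, Σy = 15.)
Determinant 30·5 − 8² = 86.
m = (73·5 − 8·15)/86 = 245/86; c = (30·15 − 8·73)/86 = -67/43.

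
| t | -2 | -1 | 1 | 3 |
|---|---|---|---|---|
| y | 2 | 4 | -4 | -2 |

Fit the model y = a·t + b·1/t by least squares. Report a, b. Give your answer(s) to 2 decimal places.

The normal equations are: 15·a + 4·b = -18;  4·a + (85/36)·b = -29/3.
(Σt·t = 15, Σt·1/t = 4, Σ1/t·1/t = 85/36, Σt·y = -18, Σ1/t·y = -29/3.)
Eliminating b: (85/36)·(row 1) − 4·(row 2) gives (233/12)·a = (85/36)·(-18) − 4·(-29/3) = -23/6, so a = -46/233.
Then b = ((-29/3) − 4·(-46/233))/(85/36) = -876/233.

a = -0.20, b = -3.76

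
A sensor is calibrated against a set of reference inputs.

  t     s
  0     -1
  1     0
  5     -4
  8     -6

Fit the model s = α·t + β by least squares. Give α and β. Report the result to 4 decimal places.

Normal-equation sums: Σt·t = 90, Σt = 14, Σ1 = 4.
For Xᵀs: Σt·s = -68, Σs = -11.
Δ = 90·4 − 14² = 164.
α = ((-68)·4 − 14·(-11))/164 = -59/82; β = (90·(-11) − 14·(-68))/164 = -19/82.

α = -0.7195, β = -0.2317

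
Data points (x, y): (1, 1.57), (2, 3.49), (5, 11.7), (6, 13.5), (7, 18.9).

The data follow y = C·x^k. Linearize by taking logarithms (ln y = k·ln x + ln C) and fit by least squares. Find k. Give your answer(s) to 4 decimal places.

Let Y = ln y. Fitting Y = k·ln x + ln C by least squares:
AᵀA = [[10.0677, 6.0403]; [6.0403, 5]], rhs = [15.2077, 9.7024]ᵀ  (here Σln x = 6.0403, Σ(ln x)² = 10.0677, Σln y = 9.7024, Σln x·ln y = 15.2077).
Solving (det = 13.8539): k = 1.25836, ln C = 0.42032.

k = 1.2584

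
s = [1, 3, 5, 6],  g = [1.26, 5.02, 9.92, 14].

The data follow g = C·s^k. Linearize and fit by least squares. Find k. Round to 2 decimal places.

k = 1.32

Linearized form: ln g = k·ln s + ln C. From the 4 transformed points,
Σln s = 4.4998, Σ(ln s)² = 7.0076, Σln g = 6.7782, Σln s·ln g = 10.1940.
Equations: 7.0076·k + 4.4998·ln C = 10.1940;  4.4998·k + 4·ln C = 6.7782.
Solving (det = 7.7823): k = 1.32040, ln C = 0.20915.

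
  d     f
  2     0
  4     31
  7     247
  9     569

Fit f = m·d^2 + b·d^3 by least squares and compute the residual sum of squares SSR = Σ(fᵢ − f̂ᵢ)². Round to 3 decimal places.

SSR = 2.373

From the data, Σd^2·d^2 = 9234, Σd^2·d^3 = 76912, Σd^3·d^3 = 653250.
Moment sums: Σd^2·f = 58688, Σd^3·f = 501506.
Normal equations: [[9234, 76912]; [76912, 653250]]·[m, b]ᵀ = [58688, 501506]ᵀ.
det = 9234·653250 − 76912² = 116654756.
m = (58688·653250 − 76912·501506)/116654756 = -58473368/29163689; b = (9234·501506 − 76912·58688)/116654756 = 1540723/1534931.
Residuals: -296424/29163689, -33870921/29163689, 27734424/29163689, -10072424/29163689; SSR = 69194921/29163689.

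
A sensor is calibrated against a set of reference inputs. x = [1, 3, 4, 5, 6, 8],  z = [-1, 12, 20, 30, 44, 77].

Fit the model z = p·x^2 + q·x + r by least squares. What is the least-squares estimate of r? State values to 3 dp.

r = -3.197

Normal-equation sums: Σx^2·x^2 = 6355, Σx^2·x = 945, Σx^2 = 151, Σx·x = 151, Σx = 27, Σ1 = 6.
Moment sums: Σx^2·z = 7689, Σx·z = 1145, Σz = 182.
Normal equations: [[6355, 945, 151]; [945, 151, 27]; [151, 27, 6]]·[p, q, r]ᵀ = [7689, 1145, 182]ᵀ.
Row-reducing yields p = 131/124, q = 11287/7316, r = -11693/3658.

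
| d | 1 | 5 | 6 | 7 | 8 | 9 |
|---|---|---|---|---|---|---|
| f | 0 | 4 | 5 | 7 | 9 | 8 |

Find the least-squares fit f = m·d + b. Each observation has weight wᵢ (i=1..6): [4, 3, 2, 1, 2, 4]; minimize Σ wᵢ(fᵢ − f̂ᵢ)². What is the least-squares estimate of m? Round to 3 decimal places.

m = 1.075

Forming AᵀWA = [[652, 90]; [90, 16]] and AᵀWf = [601, 79]ᵀ gives AᵀWA·[m, b]ᵀ = AᵀWf.
Eliminating b: 16·(row 1) − 90·(row 2) gives 2332·m = 16·601 − 90·79 = 2506, so m = 1253/1166.
Then b = (79 − 90·(1253/1166))/16 = -1291/1166.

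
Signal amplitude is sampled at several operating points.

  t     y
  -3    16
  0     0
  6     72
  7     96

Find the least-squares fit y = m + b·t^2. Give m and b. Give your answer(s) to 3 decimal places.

m = -0.670, b = 1.986

Normal-equation sums: Σ1 = 4, Σt^2 = 94, Σt^2·t^2 = 3778.
Moment sums: Σy = 184, Σt^2·y = 7440.
XᵀX·[m, b]ᵀ = Xᵀy becomes [[4, 94]; [94, 3778]]·[m, b]ᵀ = [184, 7440]ᵀ.
Eliminating b: 3778·(row 1) − 94·(row 2) gives 6276·m = 3778·184 − 94·7440 = -4208, so m = -1052/1569.
Then b = (7440 − 94·(-1052/1569))/3778 = 3116/1569.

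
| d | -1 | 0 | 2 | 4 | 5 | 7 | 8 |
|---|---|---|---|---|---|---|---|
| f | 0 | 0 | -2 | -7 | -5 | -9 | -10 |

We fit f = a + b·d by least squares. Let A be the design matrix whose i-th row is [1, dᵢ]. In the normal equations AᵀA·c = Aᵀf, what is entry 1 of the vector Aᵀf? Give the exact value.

Entry 1 ↔ basis 1, so (Aᵀf)_{1} = Σᵢ fᵢ = (1)·(0) + (1)·(0) + (1)·(-2) + (1)·(-7) + (1)·(-5) + (1)·(-9) + (1)·(-10) = -33.

-33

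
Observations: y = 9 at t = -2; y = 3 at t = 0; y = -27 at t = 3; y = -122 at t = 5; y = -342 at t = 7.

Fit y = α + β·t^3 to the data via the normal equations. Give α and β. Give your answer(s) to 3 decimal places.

Compute the Gram sums: Σ1 = 5, Σt^3 = 487, Σt^3·t^3 = 134067.
Moment sums: Σy = -479, Σt^3·y = -133357.
MᵀM·[α, β]ᵀ = Mᵀy becomes [[5, 487]; [487, 134067]]·[α, β]ᵀ = [-479, -133357]ᵀ.
Eliminating β: 134067·(row 1) − 487·(row 2) gives 433166·α = 134067·(-479) − 487·(-133357) = 726766, so α = 363383/216583.
Then β = ((-133357) − 487·(363383/216583))/134067 = -216756/216583.

α = 1.678, β = -1.001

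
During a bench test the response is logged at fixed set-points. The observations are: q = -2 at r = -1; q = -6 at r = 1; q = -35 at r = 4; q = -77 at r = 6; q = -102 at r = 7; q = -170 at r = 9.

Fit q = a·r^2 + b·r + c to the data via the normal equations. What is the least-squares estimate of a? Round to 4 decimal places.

Sums needed: Σr^2·r^2 = 10516, Σr^2·r = 1352, Σr^2 = 184, Σr·r = 184, Σr = 26, Σ1 = 6.
For Aᵀq: Σr^2·q = -22108, Σr·q = -2850, Σq = -392.
So AᵀA·[a, b, c]ᵀ = Aᵀq: [[10516, 1352, 184]; [1352, 184, 26]; [184, 26, 6]]·[a, b, c]ᵀ = [-22108, -2850, -392]ᵀ.
Solving the 3×3 system (Gaussian elimination) gives a = -30341/14991, b = -6035/14991, c = -7601/4997.

a = -2.0239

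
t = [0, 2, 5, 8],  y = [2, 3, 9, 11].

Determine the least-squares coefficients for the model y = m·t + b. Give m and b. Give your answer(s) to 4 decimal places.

The normal equations are: 93·m + 15·b = 139;  15·m + 4·b = 25.
Eliminating b: 4·(row 1) − 15·(row 2) gives 147·m = 4·139 − 15·25 = 181, so m = 181/147.
Then b = (25 − 15·(181/147))/4 = 80/49.

m = 1.2313, b = 1.6327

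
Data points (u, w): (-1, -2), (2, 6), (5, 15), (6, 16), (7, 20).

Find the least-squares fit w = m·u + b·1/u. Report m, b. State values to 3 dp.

m = 2.850, b = -0.541

Normal-equation sums: Σu·u = 115, Σu·1/u = 5, Σ1/u·1/u = 29507/22050.
And Σu·w = 325, Σ1/u·w = 284/21.
So MᵀM·[m, b]ᵀ = Mᵀw: [[115, 5]; [5, 29507/22050]]·[m, b]ᵀ = [325, 284/21]ᵀ.
det = 115·(29507/22050) − 5² = 568411/4410.
m = (325·(29507/22050) − 5·(284/21))/(568411/4410) = 1619755/568411; b = (115·(284/21) − 5·325)/(568411/4410) = -307650/568411.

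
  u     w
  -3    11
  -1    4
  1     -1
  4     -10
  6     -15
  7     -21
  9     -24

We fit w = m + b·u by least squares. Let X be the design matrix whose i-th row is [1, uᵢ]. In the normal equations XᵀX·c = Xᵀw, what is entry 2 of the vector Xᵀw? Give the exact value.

Entry 2 ↔ basis u, so (Xᵀw)_{2} = Σᵢ (u)·wᵢ = (-3)·(11) + (-1)·(4) + (1)·(-1) + (4)·(-10) + (6)·(-15) + (7)·(-21) + (9)·(-24) = -531.

-531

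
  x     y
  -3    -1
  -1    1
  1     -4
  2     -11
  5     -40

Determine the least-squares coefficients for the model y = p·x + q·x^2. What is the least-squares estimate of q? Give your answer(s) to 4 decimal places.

q = -1.0436

Setting ∂/∂p … = 0 gives: 40·p + 106·q = -224;  106·p + 724·q = -1056.
det = 40·724 − 106² = 17724.
p = ((-224)·724 − 106·(-1056))/17724 = -12560/4431; q = (40·(-1056) − 106·(-224))/17724 = -4624/4431.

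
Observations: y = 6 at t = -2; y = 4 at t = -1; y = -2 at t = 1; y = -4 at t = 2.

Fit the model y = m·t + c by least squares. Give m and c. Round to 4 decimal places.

m = -2.6000, c = 1.0000

Normal-equation sums: Σt·t = 10, Σt = 0, Σ1 = 4.
For Mᵀy: Σt·y = -26, Σy = 4.
So MᵀM·[m, c]ᵀ = Mᵀy: [[10, 0]; [0, 4]]·[m, c]ᵀ = [-26, 4]ᵀ.
Determinant 10·4 − 0² = 40.
m = ((-26)·4 − 0·4)/40 = -13/5; c = (10·4 − 0·(-26))/40 = 1.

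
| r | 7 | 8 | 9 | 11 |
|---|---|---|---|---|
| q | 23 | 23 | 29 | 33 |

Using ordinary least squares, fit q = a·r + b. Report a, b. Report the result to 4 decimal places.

a = 2.7429, b = 3.0000

Entries of MᵀM: Σr·r = 315, Σr = 35, Σ1 = 4.
Right-hand side: Σr·q = 969, Σq = 108.
Eliminating b: 4·(row 1) − 35·(row 2) gives 35·a = 4·969 − 35·108 = 96, so a = 96/35.
Then b = (108 − 35·(96/35))/4 = 3.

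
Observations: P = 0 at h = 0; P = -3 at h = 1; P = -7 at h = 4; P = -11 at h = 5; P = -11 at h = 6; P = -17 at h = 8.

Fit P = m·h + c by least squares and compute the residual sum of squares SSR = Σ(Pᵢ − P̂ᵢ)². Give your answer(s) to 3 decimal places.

The normal equations are: 142·m + 24·c = -288;  24·m + 6·c = -49.
(Σh·h = 142, Σh = 24, Σ1 = 6, Σh·P = -288, ΣP = -49.)
det = 142·6 − 24² = 276.
m = ((-288)·6 − 24·(-49))/276 = -2; c = (142·(-49) − 24·(-288))/276 = -1/6.
Residuals: 1/6, -5/6, 7/6, -5/6, 7/6, -5/6; SSR = 29/6.

SSR = 4.833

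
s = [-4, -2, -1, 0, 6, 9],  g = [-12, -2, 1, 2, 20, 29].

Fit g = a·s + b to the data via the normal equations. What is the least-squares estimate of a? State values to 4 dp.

a = 2.9948

The normal system MᵀM·[a, b]ᵀ = Mᵀg is [[138, 8]; [8, 6]]·[a, b]ᵀ = [432, 38]ᵀ.
Eliminating b: 6·(row 1) − 8·(row 2) gives 764·a = 6·432 − 8·38 = 2288, so a = 572/191.
Then b = (38 − 8·(572/191))/6 = 447/191.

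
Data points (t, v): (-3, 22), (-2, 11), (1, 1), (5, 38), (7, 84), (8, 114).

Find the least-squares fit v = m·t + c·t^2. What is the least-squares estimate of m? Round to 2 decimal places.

Normal-equation sums: Σt·t = 152, Σt·t^2 = 946, Σt^2·t^2 = 7220.
Right-hand side: Σt·v = 1603, Σt^2·v = 12605.
Normal equations: [[152, 946]; [946, 7220]]·[m, c]ᵀ = [1603, 12605]ᵀ.
det = 152·7220 − 946² = 202524.
m = (1603·7220 − 946·12605)/202524 = -58445/33754; c = (152·12605 − 946·1603)/202524 = 66587/33754.

m = -1.73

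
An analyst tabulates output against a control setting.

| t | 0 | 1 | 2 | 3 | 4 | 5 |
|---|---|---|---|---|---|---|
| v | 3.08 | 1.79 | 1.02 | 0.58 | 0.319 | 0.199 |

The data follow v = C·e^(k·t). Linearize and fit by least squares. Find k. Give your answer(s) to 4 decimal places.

k = -0.5553

Let Y = ln v. Fitting Y = k·t + ln C by least squares:
Sums: Σt = 15.0000, Σ(t)² = 55.0000, Σln v = -1.5748, Σt·ln v = -13.6549.
Normal system: [[55.0000, 15.0000]; [15.0000, 6]]·[k, ln C]ᵀ = [-13.6549, -1.5748]ᵀ.
Δ = 55.0000·6 − (15.0000)² = 105.0000; k = (-13.6549·6 − 15.0000·-1.5748)/105.0000 = -0.55531, ln C = (55.0000·-1.5748 − 15.0000·-13.6549)/105.0000 = 1.12580.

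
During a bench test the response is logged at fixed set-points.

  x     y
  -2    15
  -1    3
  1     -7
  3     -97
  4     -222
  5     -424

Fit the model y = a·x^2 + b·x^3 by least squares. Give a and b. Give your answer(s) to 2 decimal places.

a = -1.91, b = -3.00

With design matrix A, AᵀA = [[980, 4360]; [4360, 20516]] and Aᵀy = [-14969, -69957]ᵀ.
Δ = 980·20516 − 4360² = 1096080.
a = ((-14969)·20516 − 4360·(-69957))/1096080 = -522871/274020; b = (980·(-69957) − 4360·(-14969))/1096080 = -164651/54804.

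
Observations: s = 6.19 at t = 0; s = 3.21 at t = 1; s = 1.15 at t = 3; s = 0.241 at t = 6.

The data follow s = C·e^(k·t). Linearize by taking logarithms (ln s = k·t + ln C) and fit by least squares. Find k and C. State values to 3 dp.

k = -0.534, C = 5.823

Linearized form: ln s = k·t + ln C. From the 4 transformed points,
Σt = 10.0000, Σ(t)² = 46.0000, Σln s = 1.7060, Σt·ln s = -6.9522.
Equations: 46.0000·k + 10.0000·ln C = -6.9522;  10.0000·k + 4·ln C = 1.7060.
Solving (det = 84.0000): k = -0.53415, ln C = 1.76189, so C = exp(1.76189) = 5.82341.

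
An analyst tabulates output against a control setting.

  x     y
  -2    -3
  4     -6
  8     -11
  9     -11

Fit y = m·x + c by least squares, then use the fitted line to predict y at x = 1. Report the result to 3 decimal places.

ŷ = -4.853

Normal-equation sums: Σx·x = 165, Σx = 19, Σ1 = 4.
Right-hand side: Σx·y = -205, Σy = -31.
Normal equations: [[165, 19]; [19, 4]]·[m, c]ᵀ = [-205, -31]ᵀ.
Determinant 165·4 − 19² = 299.
m = ((-205)·4 − 19·(-31))/299 = -231/299; c = (165·(-31) − 19·(-205))/299 = -1220/299.
At x = 1: ŷ = (-231/299)·(1) + (-1220/299)·(1) = -1451/299.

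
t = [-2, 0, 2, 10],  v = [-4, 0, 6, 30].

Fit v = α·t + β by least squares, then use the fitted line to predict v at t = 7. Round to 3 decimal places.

With design matrix X, XᵀX = [[108, 10]; [10, 4]] and Xᵀv = [320, 32]ᵀ.
Eliminating β: 4·(row 1) − 10·(row 2) gives 332·α = 4·320 − 10·32 = 960, so α = 240/83.
Then β = (32 − 10·(240/83))/4 = 64/83.
At t = 7: v̂ = (240/83)·(7) + (64/83)·(1) = 1744/83.

v̂ = 21.012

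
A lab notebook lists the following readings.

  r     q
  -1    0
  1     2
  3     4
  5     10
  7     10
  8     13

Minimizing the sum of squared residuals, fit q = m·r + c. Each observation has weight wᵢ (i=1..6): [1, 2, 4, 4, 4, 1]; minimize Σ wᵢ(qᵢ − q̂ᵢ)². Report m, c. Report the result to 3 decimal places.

m = 1.466, c = 0.741

The normal system XᵀWX·[m, c]ᵀ = XᵀWq is [[399, 69]; [69, 16]]·[m, c]ᵀ = [636, 113]ᵀ.
det = 399·16 − 69² = 1623.
m = (636·16 − 69·113)/1623 = 793/541; c = (399·113 − 69·636)/1623 = 401/541.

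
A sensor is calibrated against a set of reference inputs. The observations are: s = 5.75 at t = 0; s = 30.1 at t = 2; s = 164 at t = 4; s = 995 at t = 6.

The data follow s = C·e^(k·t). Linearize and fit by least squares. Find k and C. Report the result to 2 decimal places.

k = 0.86, C = 5.56

With ln sᵢ as the transformed response and tᵢ as the regressor:
Σt = 12.0000, Σ(t)² = 56.0000, Σln s = 17.1563, Σt·ln s = 68.6250.
Normal system: [[56.0000, 12.0000]; [12.0000, 4]]·[k, ln C]ᵀ = [68.6250, 17.1563]ᵀ.
Solving (det = 80.0000): k = 0.85780, ln C = 1.71569, so C = exp(1.71569) = 5.56050.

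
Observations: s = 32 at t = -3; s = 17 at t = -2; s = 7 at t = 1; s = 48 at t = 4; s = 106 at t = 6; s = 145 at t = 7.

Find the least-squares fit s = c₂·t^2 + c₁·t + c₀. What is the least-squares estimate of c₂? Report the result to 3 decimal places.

c₂ = 2.954

Normal-equation sums: Σt^2·t^2 = 4051, Σt^2·t = 589, Σt^2 = 115, Σt·t = 115, Σt = 13, Σ1 = 6.
And Σt^2·s = 12052, Σt·s = 1720, Σs = 355.
So AᵀA·[c₂, c₁, c₀]ᵀ = Aᵀs: [[4051, 589, 115]; [589, 115, 13]; [115, 13, 6]]·[c₂, c₁, c₀]ᵀ = [12052, 1720, 355]ᵀ.
Row-reducing yields c₂ = 66281/22440, c₁ = -13679/22440, c₀ = 3623/935.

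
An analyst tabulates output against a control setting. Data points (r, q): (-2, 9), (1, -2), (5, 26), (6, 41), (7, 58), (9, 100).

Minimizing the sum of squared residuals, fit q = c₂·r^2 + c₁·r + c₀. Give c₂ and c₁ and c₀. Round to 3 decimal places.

c₂ = 1.460, c₁ = -1.871, c₀ = -0.910

Compute the Gram sums: Σr^2·r^2 = 10900, Σr^2·r = 1406, Σr^2 = 196, Σr·r = 196, Σr = 26, Σ1 = 6.
Moment sums: Σr^2·q = 13102, Σr·q = 1662, Σq = 232.
Row-reducing yields c₂ = 2842/1947, c₁ = -18211/9735, c₀ = -2953/3245.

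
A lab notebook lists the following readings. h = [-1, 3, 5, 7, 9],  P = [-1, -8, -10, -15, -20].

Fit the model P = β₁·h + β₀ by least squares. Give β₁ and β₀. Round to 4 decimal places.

Setting ∂/∂β₁ … = 0 gives: 165·β₁ + 23·β₀ = -358;  23·β₁ + 5·β₀ = -54.
(Σh·h = 165, Σh = 23, Σ1 = 5, Σh·P = -358, ΣP = -54.)
Eliminating β₀: 5·(row 1) − 23·(row 2) gives 296·β₁ = 5·(-358) − 23·(-54) = -548, so β₁ = -137/74.
Then β₀ = ((-54) − 23·(-137/74))/5 = -169/74.

β₁ = -1.8514, β₀ = -2.2838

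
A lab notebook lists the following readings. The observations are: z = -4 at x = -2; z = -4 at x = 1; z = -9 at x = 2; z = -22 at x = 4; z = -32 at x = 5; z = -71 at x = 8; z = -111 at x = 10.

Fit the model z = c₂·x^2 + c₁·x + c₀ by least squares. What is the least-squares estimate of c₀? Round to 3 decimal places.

c₀ = -2.301

Forming MᵀM = [[15010, 1702, 214]; [1702, 214, 28]; [214, 28, 7]] and Mᵀz = [-16852, -1940, -253]ᵀ gives MᵀM·[c₂, c₁, c₀]ᵀ = Mᵀz.
Row-reducing yields c₂ = -9391/9592, c₁ = -28135/28776, c₀ = -33109/14388.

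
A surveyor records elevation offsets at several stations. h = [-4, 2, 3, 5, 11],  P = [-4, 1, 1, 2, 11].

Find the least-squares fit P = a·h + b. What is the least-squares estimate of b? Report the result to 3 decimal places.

With design matrix M, MᵀM = [[175, 17]; [17, 5]] and MᵀP = [152, 11]ᵀ.
Eliminating b: 5·(row 1) − 17·(row 2) gives 586·a = 5·152 − 17·11 = 573, so a = 573/586.
Then b = (11 − 17·(573/586))/5 = -659/586.

b = -1.125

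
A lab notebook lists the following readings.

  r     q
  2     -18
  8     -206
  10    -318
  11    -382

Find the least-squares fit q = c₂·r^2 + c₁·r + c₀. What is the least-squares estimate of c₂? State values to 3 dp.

Entries of XᵀX: Σr^2·r^2 = 28753, Σr^2·r = 2851, Σr^2 = 289, Σr·r = 289, Σr = 31, Σ1 = 4.
Moment sums: Σr^2·q = -91278, Σr·q = -9066, Σq = -924.
Row-reducing yields c₂ = -343/113, c₁ = -115/113, c₀ = -430/113.

c₂ = -3.035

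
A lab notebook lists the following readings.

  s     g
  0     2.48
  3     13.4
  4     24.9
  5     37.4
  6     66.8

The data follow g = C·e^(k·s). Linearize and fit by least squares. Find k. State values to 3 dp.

Taking logs, ln g = k·s + ln C, so regress ln g on s.
Σs = 18.0000, Σ(s)² = 86.0000, Σln g = 14.5418, Σs·ln g = 63.9638.
Equations: 86.0000·k + 18.0000·ln C = 63.9638;  18.0000·k + 5·ln C = 14.5418.
Slope k = (n·Σs·ln g − Σs·Σln g)/(n·Σ(s)² − (Σs)²) = (5·63.9638 − 18.0000·14.5418)/106.0000 = 0.54781; ln C = (Σln g − k·Σs)/n = 0.93625.

k = 0.548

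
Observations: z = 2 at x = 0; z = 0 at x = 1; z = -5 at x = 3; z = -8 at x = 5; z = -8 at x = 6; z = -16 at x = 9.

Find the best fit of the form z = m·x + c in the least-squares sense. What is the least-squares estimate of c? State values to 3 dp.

With design matrix M, MᵀM = [[152, 24]; [24, 6]] and Mᵀz = [-247, -35]ᵀ.
Δ = 152·6 − 24² = 336.
m = ((-247)·6 − 24·(-35))/336 = -107/56; c = (152·(-35) − 24·(-247))/336 = 38/21.

c = 1.810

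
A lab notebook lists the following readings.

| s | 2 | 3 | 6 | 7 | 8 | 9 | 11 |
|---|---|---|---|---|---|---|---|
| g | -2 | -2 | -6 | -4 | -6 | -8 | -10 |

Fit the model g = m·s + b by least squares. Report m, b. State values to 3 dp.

With design matrix X, XᵀX = [[364, 46]; [46, 7]] and Xᵀg = [-304, -38]ᵀ.
det = 364·7 − 46² = 432.
m = ((-304)·7 − 46·(-38))/432 = -95/108; b = (364·(-38) − 46·(-304))/432 = 19/54.

m = -0.880, b = 0.352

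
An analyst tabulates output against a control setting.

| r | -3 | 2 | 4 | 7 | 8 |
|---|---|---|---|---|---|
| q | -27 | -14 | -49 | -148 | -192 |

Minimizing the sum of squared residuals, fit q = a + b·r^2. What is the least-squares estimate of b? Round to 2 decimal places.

b = -2.99

The normal equations are: 5·a + 142·b = -430;  142·a + 6850·b = -20623.
Eliminating b: 6850·(row 1) − 142·(row 2) gives 14086·a = 6850·(-430) − 142·(-20623) = -17034, so a = -8517/7043.
Then b = ((-20623) − 142·(-8517/7043))/6850 = -42055/14086.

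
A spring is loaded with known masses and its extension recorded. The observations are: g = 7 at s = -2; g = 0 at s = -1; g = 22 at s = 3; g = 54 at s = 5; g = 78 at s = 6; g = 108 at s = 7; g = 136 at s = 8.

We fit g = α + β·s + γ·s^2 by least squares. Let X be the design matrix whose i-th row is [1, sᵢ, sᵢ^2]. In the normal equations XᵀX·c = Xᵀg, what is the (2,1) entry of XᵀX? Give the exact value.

26

Row 2 ↔ basis s, column 1 ↔ basis 1, so (XᵀX)_{2,1} = Σᵢ s = (-2)·(1) + (-1)·(1) + (3)·(1) + (5)·(1) + (6)·(1) + (7)·(1) + (8)·(1) = 26.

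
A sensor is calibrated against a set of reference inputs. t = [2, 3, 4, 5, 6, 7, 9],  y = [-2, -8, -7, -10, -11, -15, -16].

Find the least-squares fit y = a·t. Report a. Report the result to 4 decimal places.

a = -1.9136

Setting ∂/∂a … = 0 gives: 220·a = -421.
a = (-421)/220 = -1.91364.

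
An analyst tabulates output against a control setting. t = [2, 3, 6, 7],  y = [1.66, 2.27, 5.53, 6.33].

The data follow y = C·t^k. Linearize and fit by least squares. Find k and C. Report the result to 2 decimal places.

k = 1.11, C = 0.73

With ln yᵢ as the transformed response and ln tᵢ as the regressor:
Sums: Σln t = 5.5294, Σ(ln t)² = 8.6844, Σln y = 4.8821, Σln t·ln y = 7.9070.
Normal system: [[8.6844, 5.5294]; [5.5294, 4]]·[k, ln C]ᵀ = [7.9070, 4.8821]ᵀ.
Slope k = (n·Σln t·ln y − Σln t·Σln y)/(n·Σ(ln t)² − (Σln t)²) = (4·7.9070 − 5.5294·4.8821)/4.1629 = 1.11285; ln C = (Σln y − k·Σln t)/n = -0.31783, so C = exp(-0.31783) = 0.72773.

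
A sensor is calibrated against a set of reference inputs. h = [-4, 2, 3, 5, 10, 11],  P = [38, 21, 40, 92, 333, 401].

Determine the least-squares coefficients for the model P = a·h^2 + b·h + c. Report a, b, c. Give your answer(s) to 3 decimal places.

The normal system AᵀA·[a, b, c]ᵀ = AᵀP is [[25619, 2427, 275]; [2427, 275, 27]; [275, 27, 6]]·[a, b, c]ᵀ = [85173, 8211, 925]ᵀ.
Inverting the 3×3 Gram matrix, [a, b, c]ᵀ = [750259/249800, 774477/249800, 79852/31225]ᵀ.

a = 3.003, b = 3.100, c = 2.557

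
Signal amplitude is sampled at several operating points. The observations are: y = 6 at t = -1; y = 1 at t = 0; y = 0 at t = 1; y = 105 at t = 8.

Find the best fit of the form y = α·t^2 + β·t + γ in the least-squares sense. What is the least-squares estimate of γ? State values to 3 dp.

γ = 1.000

The normal equations are: 4098·α + 512·β + 66·γ = 6726;  512·α + 66·β + 8·γ = 834;  66·α + 8·β + 4·γ = 112.
(Σt^2·t^2 = 4098, Σt^2·t = 512, Σt^2 = 66, Σt·t = 66, Σt = 8, Σ1 = 4, Σt^2·y = 6726, Σt·y = 834, Σy = 112.)
Row-reducing yields α = 2, β = -3, γ = 1.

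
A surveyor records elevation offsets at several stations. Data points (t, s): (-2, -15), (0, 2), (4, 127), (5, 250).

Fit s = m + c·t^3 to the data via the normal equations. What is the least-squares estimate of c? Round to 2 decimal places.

c = 1.99

Sums needed: Σ1 = 4, Σt^3 = 181, Σt^3·t^3 = 19785.
For Xᵀs: Σs = 364, Σt^3·s = 39498.
So XᵀX·[m, c]ᵀ = Xᵀs: [[4, 181]; [181, 19785]]·[m, c]ᵀ = [364, 39498]ᵀ.
det = 4·19785 − 181² = 46379.
m = (364·19785 − 181·39498)/46379 = 52602/46379; c = (4·39498 − 181·364)/46379 = 92108/46379.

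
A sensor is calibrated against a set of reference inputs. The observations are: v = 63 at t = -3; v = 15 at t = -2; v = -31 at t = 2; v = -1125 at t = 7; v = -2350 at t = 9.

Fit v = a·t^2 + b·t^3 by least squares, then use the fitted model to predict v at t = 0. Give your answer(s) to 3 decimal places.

Entries of XᵀX: Σt^2·t^2 = 9075, Σt^2·t^3 = 75613, Σt^3·t^3 = 649947.
For Xᵀv: Σt^2·v = -244972, Σt^3·v = -2101094.
Normal equations: [[9075, 75613]; [75613, 649947]]·[a, b]ᵀ = [-244972, -2101094]ᵀ.
Δ = 9075·649947 − 75613² = 180943256.
a = ((-244972)·649947 − 75613·(-2101094))/180943256 = -174397931/90471628; b = (9075·(-2101094) − 75613·(-244972))/180943256 = -272180107/90471628.
At t = 0: v̂ = (-174397931/90471628)·(0) + (-272180107/90471628)·(0) = 0.

v̂ = 0.000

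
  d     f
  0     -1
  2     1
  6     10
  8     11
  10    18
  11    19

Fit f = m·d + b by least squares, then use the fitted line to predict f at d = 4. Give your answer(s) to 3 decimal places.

f̂ = 5.609

Forming XᵀX = [[325, 37]; [37, 6]] and Xᵀf = [539, 58]ᵀ gives XᵀX·[m, b]ᵀ = Xᵀf.
Determinant 325·6 − 37² = 581.
m = (539·6 − 37·58)/581 = 1088/581; b = (325·58 − 37·539)/581 = -1093/581.
At d = 4: f̂ = (1088/581)·(4) + (-1093/581)·(1) = 3259/581.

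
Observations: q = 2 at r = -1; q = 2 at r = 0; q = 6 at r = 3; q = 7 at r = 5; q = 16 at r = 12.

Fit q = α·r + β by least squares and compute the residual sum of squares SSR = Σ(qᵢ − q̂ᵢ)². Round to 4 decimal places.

Normal-equation sums: Σr·r = 179, Σr = 19, Σ1 = 5.
Moment sums: Σr·q = 243, Σq = 33.
Determinant 179·5 − 19² = 534.
α = (243·5 − 19·33)/534 = 98/89; β = (179·33 − 19·243)/534 = 215/89.
Residuals: 61/89, -37/89, 25/89, -82/89, 33/89; SSR = 152/89.

SSR = 1.7079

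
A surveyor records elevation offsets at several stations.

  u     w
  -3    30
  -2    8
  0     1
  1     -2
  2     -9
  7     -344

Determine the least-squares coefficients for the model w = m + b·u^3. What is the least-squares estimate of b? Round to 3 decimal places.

b = -1.005

XᵀX·[m, b]ᵀ = Xᵀw reads: 6·m + 317·b = -316;  317·m + 118507·b = -118940.
(Σ1 = 6, Σu^3 = 317, Σu^3·u^3 = 118507, Σw = -316, Σu^3·w = -118940.)
Eliminating b: 118507·(row 1) − 317·(row 2) gives 610553·m = 118507·(-316) − 317·(-118940) = 255768, so m = 255768/610553.
Then b = ((-118940) − 317·(255768/610553))/118507 = -613468/610553.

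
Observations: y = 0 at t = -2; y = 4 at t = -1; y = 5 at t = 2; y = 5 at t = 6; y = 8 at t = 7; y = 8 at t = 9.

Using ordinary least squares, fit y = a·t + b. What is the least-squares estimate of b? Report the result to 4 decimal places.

Setting ∂/∂a … = 0 gives: 175·a + 21·b = 164;  21·a + 6·b = 30.
(Σt·t = 175, Σt = 21, Σ1 = 6, Σt·y = 164, Σy = 30.)
det = 175·6 − 21² = 609.
a = (164·6 − 21·30)/609 = 118/203; b = (175·30 − 21·164)/609 = 86/29.

b = 2.9655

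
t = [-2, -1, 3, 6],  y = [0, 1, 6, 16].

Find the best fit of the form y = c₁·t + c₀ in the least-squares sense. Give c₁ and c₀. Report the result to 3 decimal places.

c₁ = 1.915, c₀ = 2.878

Forming XᵀX = [[50, 6]; [6, 4]] and Xᵀy = [113, 23]ᵀ gives XᵀX·[c₁, c₀]ᵀ = Xᵀy.
Eliminating c₀: 4·(row 1) − 6·(row 2) gives 164·c₁ = 4·113 − 6·23 = 314, so c₁ = 157/82.
Then c₀ = (23 − 6·(157/82))/4 = 118/41.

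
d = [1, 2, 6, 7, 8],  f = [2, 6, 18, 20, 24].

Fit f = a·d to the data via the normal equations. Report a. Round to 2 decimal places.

a = 2.95

Normal-equation sums: Σd·d = 154.
Right-hand side: Σd·f = 454.
a = 454/154 = 2.94805.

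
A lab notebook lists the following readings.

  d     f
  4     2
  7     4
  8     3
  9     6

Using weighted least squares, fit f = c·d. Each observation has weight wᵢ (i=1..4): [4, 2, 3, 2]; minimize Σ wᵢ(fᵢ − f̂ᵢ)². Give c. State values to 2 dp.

c = 0.52

With design matrix X, XᵀWX = [[516]] and XᵀWf = [268]ᵀ.
Hence c = 268 / 516 ≈ 0.51938.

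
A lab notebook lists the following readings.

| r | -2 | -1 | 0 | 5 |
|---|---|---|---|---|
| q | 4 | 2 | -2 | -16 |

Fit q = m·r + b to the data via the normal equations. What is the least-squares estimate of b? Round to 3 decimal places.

Compute the Gram sums: Σr·r = 30, Σr = 2, Σ1 = 4.
For Aᵀq: Σr·q = -90, Σq = -12.
Determinant 30·4 − 2² = 116.
m = ((-90)·4 − 2·(-12))/116 = -84/29; b = (30·(-12) − 2·(-90))/116 = -45/29.

b = -1.552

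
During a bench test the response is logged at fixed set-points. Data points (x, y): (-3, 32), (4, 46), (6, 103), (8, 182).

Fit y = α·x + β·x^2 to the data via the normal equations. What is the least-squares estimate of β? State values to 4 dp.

β = 3.0066

Setting ∂/∂α … = 0 gives: 125·α + 765·β = 2162;  765·α + 5729·β = 16380.
(Σx·x = 125, Σx·x^2 = 765, Σx^2·x^2 = 5729, Σx·y = 2162, Σx^2·y = 16380.)
Δ = 125·5729 − 765² = 130900.
α = (2162·5729 − 765·16380)/130900 = -4253/3850; β = (125·16380 − 765·2162)/130900 = 39357/13090.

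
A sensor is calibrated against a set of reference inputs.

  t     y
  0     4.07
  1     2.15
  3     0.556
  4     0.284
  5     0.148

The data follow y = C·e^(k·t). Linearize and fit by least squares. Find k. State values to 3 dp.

Linearized form: ln y = k·t + ln C. From the 5 transformed points,
XᵀX = [[51.0000, 13.0000]; [13.0000, 5]], rhs = [-15.5833, -1.5872]ᵀ  (here Σt = 13.0000, Σ(t)² = 51.0000, Σln y = -1.5872, Σt·ln y = -15.5833).
Δ = 51.0000·5 − (13.0000)² = 86.0000; k = (-15.5833·5 − 13.0000·-1.5872)/86.0000 = -0.66608, ln C = (51.0000·-1.5872 − 13.0000·-15.5833)/86.0000 = 1.41437.

k = -0.666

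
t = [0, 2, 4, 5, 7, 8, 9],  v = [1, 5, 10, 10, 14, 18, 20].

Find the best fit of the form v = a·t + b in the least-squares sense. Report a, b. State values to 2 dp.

The normal equations are: 239·a + 35·b = 522;  35·a + 7·b = 78.
Δ = 239·7 − 35² = 448.
a = (522·7 − 35·78)/448 = 33/16; b = (239·78 − 35·522)/448 = 93/112.

a = 2.06, b = 0.83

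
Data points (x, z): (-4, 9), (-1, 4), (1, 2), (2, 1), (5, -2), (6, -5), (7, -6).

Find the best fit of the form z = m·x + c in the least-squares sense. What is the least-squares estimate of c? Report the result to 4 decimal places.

c = 3.4192

The normal equations are: 132·m + 16·c = -118;  16·m + 7·c = 3.
Δ = 132·7 − 16² = 668.
m = ((-118)·7 − 16·3)/668 = -437/334; c = (132·3 − 16·(-118))/668 = 571/167.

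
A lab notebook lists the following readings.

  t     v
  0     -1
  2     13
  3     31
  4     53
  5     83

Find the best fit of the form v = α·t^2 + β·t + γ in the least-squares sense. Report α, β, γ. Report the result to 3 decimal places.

α = 3.178, β = 0.907, γ = -1.065

Sums needed: Σt^2·t^2 = 978, Σt^2·t = 224, Σt^2 = 54, Σt·t = 54, Σt = 14, Σ1 = 5.
And Σt^2·v = 3254, Σt·v = 746, Σv = 179.
MᵀM·[α, β, γ]ᵀ = Mᵀv becomes [[978, 224, 54]; [224, 54, 14]; [54, 14, 5]]·[α, β, γ]ᵀ = [3254, 746, 179]ᵀ.
Row-reducing yields α = 2158/679, β = 88/97, γ = -723/679.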